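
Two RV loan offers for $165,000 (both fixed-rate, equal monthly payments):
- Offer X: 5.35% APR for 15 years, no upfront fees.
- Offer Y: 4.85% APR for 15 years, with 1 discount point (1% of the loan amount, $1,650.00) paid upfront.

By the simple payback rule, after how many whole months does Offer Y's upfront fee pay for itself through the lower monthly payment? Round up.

Offer X: at 5.35% the monthly rate is 0.0044583, so the payment is 165,000 × 0.0044583 / (1 − 1.0044583^−180) = $1,335.09.
Offer Y: at 4.85% the monthly rate is 0.0040417, so the payment is 165,000 × 0.0040417 / (1 − 1.0040417^−180) = $1,291.95.
Monthly savings = $1,335.09 − $1,291.95 = $43.14.
Break-even = $1,650.00 / $43.14 = 38.25 → 39 months.

39 months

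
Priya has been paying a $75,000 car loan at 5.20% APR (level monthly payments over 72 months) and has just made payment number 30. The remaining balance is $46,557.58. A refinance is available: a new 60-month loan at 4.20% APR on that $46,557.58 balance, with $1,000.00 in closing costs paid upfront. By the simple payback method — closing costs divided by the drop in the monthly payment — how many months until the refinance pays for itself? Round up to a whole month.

Current payment = 75,000 × 5.2%/12 / (1 − (1+0.0043333)^−72) = $1,214.84.
Refinanced payment = 46,557.58 × 0.0035000 / (1 − (1+0.0035000)^−60) = $861.64.
Monthly savings = $1,214.84 − $861.64 = $353.20.
Break-even = $1,000.00 / $353.20 = 2.83 → 3 months.

3 months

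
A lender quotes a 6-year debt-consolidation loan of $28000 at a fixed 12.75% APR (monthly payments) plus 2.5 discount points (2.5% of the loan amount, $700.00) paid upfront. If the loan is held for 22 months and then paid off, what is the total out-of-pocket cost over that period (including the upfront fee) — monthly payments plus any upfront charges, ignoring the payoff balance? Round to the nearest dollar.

At 12.75% the monthly rate is 0.0106250, so the payment is 28,000 × 0.0106250 / (1 − 1.0106250^−72) = $558.39.
Total outlay = 22 × $558.39 + $700.00 = $12,984.58.

$12,985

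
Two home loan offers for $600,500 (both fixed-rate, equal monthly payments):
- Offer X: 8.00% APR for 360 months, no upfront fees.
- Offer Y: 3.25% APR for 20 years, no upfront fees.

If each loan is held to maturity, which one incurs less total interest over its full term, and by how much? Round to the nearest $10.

Offer Y by $768,810

Offer X: at 8.00% the monthly rate is 0.0066667, so the payment is 600,500 × 0.0066667 / (1 − 1.0066667^−360) = $4,406.26.
Total interest on Offer X = 360 × $4,406.26 − $600,500 = $985,753.60.
Offer Y: monthly rate = 3.25%/12 = 0.0027083; payment = 600,500 × 0.0027083 / (1 − (1+0.0027083)^−240) = $3,406.01.
Total interest on Offer Y = 240 × $3,406.01 − $600,500 = $216,942.40.
Offer Y is lower by $768,811.20.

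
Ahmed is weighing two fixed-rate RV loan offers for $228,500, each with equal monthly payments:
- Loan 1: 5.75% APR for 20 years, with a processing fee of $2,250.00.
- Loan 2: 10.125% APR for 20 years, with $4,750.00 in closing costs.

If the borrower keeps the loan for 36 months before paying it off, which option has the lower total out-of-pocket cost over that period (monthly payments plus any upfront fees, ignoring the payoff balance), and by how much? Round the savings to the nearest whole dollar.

Loan 1: monthly rate = 5.75%/12 = 0.0047917; payment = 228,500 × 0.0047917 / (1 − (1+0.0047917)^−240) = $1,604.26.
Loan 2: at 10.125% the monthly rate is 0.0084375, so the payment is 228,500 × 0.0084375 / (1 − 1.0084375^−240) = $2,224.03.
Over 36 months: Loan 1 costs 36 × $1,604.26 + $2,250.00 = $60,003.36; Loan 2 costs 36 × $2,224.03 + $4,750.00 = $84,815.08.
Loan 1 is cheaper by $84,815.08 − $60,003.36 = $24,811.72.

Loan 1 by $24,812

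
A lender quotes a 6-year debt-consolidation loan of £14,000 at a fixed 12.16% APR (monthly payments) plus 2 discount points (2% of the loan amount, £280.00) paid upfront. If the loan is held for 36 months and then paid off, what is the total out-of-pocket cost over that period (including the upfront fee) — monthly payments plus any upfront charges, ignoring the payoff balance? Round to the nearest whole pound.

£10,175

Monthly rate = 12.16%/12 = 0.0101333; payment = 14,000 × 0.0101333 / (1 − (1+0.0101333)^−72) = £274.87.
Total outlay = 36 × £274.87 + £280.00 = £10,175.32.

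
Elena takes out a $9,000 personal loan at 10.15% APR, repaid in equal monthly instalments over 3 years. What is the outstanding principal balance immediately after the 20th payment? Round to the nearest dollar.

$4,338

With monthly rate i = 10.15%/12 = 0.0084583, the balance after k of n payments is P · [(1+i)^n − (1+i)^k] / [(1+i)^n − 1].
(1+0.0084583)^36 = 1.35421159 and (1+0.0084583)^20 = 1.18347526, so the balance is 9,000 × (1.35421159 − 1.18347526) / (1.35421159 − 1) = $4,338.16.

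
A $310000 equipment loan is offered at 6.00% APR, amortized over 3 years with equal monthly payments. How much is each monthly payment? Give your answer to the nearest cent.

Monthly rate = 6%/12 = 0.0050000; payment = 310,000 × 0.0050000 / (1 − (1+0.0050000)^−36) = $9,430.80.

$9,430.80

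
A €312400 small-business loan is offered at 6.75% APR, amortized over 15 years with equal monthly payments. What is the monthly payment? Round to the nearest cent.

Monthly rate = 6.75%/12 = 0.0056250; payment = 312,400 × 0.0056250 / (1 − (1+0.0056250)^−180) = €2,764.46.

€2,764.46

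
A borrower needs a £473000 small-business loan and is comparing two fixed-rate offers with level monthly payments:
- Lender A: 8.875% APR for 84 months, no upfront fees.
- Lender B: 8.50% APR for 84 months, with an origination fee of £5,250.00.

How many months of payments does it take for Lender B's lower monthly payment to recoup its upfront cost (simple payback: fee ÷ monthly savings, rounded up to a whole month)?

59 months

Lender A: at 8.875% the monthly rate is 0.0073958, so the payment is 473,000 × 0.0073958 / (1 − 1.0073958^−84) = £7,580.16.
Lender B: at 8.50% the monthly rate is 0.0070833, so the payment is 473,000 × 0.0070833 / (1 − 1.0070833^−84) = £7,490.66.
Monthly savings = £7,580.16 − £7,490.66 = £89.50.
Break-even = £5,250.00 / £89.50 = 58.66 → 59 months.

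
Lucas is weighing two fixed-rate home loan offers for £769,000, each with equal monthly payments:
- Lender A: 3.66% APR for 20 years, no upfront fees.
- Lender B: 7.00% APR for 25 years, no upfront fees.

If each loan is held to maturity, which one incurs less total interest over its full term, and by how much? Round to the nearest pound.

Lender A by £544,930

Lender A: at 3.66% the monthly rate is 0.0030500, so the payment is 769,000 × 0.0030500 / (1 − 1.0030500^−240) = £4,523.37.
Total interest on Lender A = 240 × £4,523.37 − £769,000 = £316,608.80.
Lender B: monthly rate = 7%/12 = 0.0058333; payment = 769,000 × 0.0058333 / (1 − (1+0.0058333)^−300) = £5,435.13.
Total interest on Lender B = 300 × £5,435.13 − £769,000 = £861,539.00.
Lender A is lower by £544,930.20.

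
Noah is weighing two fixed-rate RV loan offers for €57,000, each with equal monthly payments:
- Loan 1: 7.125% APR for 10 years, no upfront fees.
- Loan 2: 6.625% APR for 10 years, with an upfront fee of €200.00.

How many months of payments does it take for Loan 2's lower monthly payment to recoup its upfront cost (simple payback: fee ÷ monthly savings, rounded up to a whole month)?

Loan 1: monthly rate = 7.125%/12 = 0.0059375; payment = 57,000 × 0.0059375 / (1 − (1+0.0059375)^−120) = €665.50.
Loan 2: at 6.625% the monthly rate is 0.0055208, so the payment is 57,000 × 0.0055208 / (1 − 1.0055208^−120) = €650.85.
Monthly savings = €665.50 − €650.85 = €14.65.
Break-even = €200.00 / €14.65 = 13.65 → 14 months.

14 months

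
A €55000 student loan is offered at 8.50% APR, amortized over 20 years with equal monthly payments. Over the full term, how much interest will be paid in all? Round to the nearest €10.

At 8.50% the monthly rate is 0.0070833, so the payment is 55,000 × 0.0070833 / (1 − 1.0070833^−240) = €477.30.
Total paid = 240 × €477.30 = €114,552.00; interest = €114,552.00 − €55,000 = €59,552.00.

€59,550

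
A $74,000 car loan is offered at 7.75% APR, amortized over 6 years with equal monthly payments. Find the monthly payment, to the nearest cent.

$1,288.45

Monthly rate = 7.75%/12 = 0.0064583; payment = 74,000 × 0.0064583 / (1 − (1+0.0064583)^−72) = $1,288.45.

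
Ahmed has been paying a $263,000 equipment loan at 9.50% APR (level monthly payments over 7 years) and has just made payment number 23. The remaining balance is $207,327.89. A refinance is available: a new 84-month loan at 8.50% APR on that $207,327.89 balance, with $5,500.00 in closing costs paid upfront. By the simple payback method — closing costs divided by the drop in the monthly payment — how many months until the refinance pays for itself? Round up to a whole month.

Current payment = 263,000 × 9.5%/12 / (1 − (1+0.0079167)^−84) = $4,298.47.
Refinanced payment = 207,327.89 × 0.0070833 / (1 − (1+0.0070833)^−84) = $3,283.35.
Monthly savings = $4,298.47 − $3,283.35 = $1,015.12.
Break-even = $5,500.00 / $1,015.12 = 5.42 → 6 months.

6 months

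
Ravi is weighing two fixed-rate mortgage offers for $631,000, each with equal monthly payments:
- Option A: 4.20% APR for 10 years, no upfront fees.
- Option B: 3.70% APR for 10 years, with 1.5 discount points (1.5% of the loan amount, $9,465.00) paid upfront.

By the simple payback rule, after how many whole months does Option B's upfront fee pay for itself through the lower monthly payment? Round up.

64 months

Option A: at 4.20% the monthly rate is 0.0035000, so the payment is 631,000 × 0.0035000 / (1 − 1.0035000^−120) = $6,448.72.
Option B: monthly rate = 3.7%/12 = 0.0030833; payment = 631,000 × 0.0030833 / (1 − (1+0.0030833)^−120) = $6,298.99.
Monthly savings = $6,448.72 − $6,298.99 = $149.73.
Break-even = $9,465.00 / $149.73 = 63.21 → 64 months.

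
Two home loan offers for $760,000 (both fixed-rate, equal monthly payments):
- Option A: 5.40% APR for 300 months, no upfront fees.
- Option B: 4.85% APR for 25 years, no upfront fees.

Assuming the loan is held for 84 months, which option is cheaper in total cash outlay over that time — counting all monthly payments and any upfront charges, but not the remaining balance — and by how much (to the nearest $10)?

Option A: monthly rate = 5.4%/12 = 0.0045000; payment = 760,000 × 0.0045000 / (1 − (1+0.0045000)^−300) = $4,621.79.
Option B: at 4.85% the monthly rate is 0.0040417, so the payment is 760,000 × 0.0040417 / (1 − 1.0040417^−300) = $4,376.72.
Over 84 months: Option A costs 84 × $4,621.79 = $388,230.36; Option B costs 84 × $4,376.72 = $367,644.48.
Option B is cheaper by $388,230.36 − $367,644.48 = $20,585.88.

Option B by $20,590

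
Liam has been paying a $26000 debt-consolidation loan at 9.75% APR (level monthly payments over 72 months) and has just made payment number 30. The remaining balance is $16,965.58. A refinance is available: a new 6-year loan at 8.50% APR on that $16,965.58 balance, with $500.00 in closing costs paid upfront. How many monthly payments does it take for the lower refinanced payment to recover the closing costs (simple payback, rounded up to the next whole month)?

3 months

Current payment = 26,000 × 9.75%/12 / (1 − (1+0.0081250)^−72) = $478.40.
Refinanced payment = 16,965.58 × 0.0070833 / (1 − (1+0.0070833)^−72) = $301.62.
Monthly savings = $478.40 − $301.62 = $176.78.
Break-even = $500.00 / $176.78 = 2.83 → 3 months.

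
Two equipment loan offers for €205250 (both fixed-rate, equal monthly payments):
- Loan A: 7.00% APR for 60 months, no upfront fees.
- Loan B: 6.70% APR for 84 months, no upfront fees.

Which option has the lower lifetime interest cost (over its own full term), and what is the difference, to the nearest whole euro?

Loan A: monthly rate = 7%/12 = 0.0058333; payment = 205,250 × 0.0058333 / (1 − (1+0.0058333)^−60) = €4,064.20.
Total interest on Loan A = 60 × €4,064.20 − €205,250 = €38,602.00.
Loan B: at 6.70% the monthly rate is 0.0055833, so the payment is 205,250 × 0.0055833 / (1 − 1.0055833^−84) = €3,067.76.
Total interest on Loan B = 84 × €3,067.76 − €205,250 = €52,441.84.
Loan A is lower by €13,839.84.

Loan A by €13,840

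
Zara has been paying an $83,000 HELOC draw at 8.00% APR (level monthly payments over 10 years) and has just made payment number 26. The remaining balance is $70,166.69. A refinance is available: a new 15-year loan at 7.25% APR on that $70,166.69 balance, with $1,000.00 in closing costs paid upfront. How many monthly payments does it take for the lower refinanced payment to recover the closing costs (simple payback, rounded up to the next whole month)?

Current payment = 83,000 × 8%/12 / (1 − (1+0.0066667)^−120) = $1,007.02.
Refinanced payment = 70,166.69 × 0.0060417 / (1 − (1+0.0060417)^−180) = $640.53.
Monthly savings = $1,007.02 − $640.53 = $366.49.
Break-even = $1,000.00 / $366.49 = 2.73 → 3 months.

3 months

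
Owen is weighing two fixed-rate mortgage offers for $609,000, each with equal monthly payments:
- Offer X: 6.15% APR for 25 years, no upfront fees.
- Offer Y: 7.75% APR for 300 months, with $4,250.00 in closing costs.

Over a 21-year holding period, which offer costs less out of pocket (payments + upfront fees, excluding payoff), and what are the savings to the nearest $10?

Offer X: monthly rate = 6.15%/12 = 0.0051250; payment = 609,000 × 0.0051250 / (1 − (1+0.0051250)^−300) = $3,979.82.
Offer Y: at 7.75% the monthly rate is 0.0064583, so the payment is 609,000 × 0.0064583 / (1 − 1.0064583^−300) = $4,599.95.
Over 252 months: Offer X costs 252 × $3,979.82 = $1,002,914.64; Offer Y costs 252 × $4,599.95 + $4,250.00 = $1,163,437.40.
Offer X is cheaper by $1,163,437.40 − $1,002,914.64 = $160,522.76.

Offer X by $160,520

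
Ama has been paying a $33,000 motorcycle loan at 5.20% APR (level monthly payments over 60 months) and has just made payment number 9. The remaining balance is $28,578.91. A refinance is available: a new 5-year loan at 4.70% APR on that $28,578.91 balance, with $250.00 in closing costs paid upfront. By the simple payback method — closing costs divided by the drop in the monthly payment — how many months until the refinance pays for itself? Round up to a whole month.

3 months

Current payment = 33,000 × 5.2%/12 / (1 − (1+0.0043333)^−60) = $625.78.
Refinanced payment = 28,578.91 × 0.0039167 / (1 − (1+0.0039167)^−60) = $535.40.
Monthly savings = $625.78 − $535.40 = $90.38.
Break-even = $250.00 / $90.38 = 2.77 → 3 months.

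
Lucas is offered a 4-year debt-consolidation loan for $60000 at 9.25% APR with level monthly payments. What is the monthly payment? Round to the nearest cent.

$1,500.24

Monthly rate = 9.25%/12 = 0.0077083; payment = 60,000 × 0.0077083 / (1 − (1+0.0077083)^−48) = $1,500.24.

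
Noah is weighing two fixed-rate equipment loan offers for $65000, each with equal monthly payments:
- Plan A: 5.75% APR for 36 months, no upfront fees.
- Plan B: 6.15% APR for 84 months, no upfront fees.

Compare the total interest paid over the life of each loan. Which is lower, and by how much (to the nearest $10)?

Plan A by $9,230

Plan A: at 5.75% the monthly rate is 0.0047917, so the payment is 65,000 × 0.0047917 / (1 − 1.0047917^−36) = $1,970.07.
Total interest on Plan A = 36 × $1,970.07 − $65,000 = $5,922.52.
Plan B: at 6.15% the monthly rate is 0.0051250, so the payment is 65,000 × 0.0051250 / (1 − 1.0051250^−84) = $954.24.
Total interest on Plan B = 84 × $954.24 − $65,000 = $15,156.16.
Plan A is lower by $9,233.64.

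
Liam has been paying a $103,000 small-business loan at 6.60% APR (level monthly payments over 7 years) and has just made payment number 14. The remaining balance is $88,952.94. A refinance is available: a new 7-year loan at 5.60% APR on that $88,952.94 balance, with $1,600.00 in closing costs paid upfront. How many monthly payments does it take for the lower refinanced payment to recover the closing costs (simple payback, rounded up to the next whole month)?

7 months

Current payment = 103,000 × 6.6%/12 / (1 − (1+0.0055000)^−84) = $1,534.48.
Refinanced payment = 88,952.94 × 0.0046667 / (1 − (1+0.0046667)^−84) = $1,282.48.
Monthly savings = $1,534.48 − $1,282.48 = $252.00.
Break-even = $1,600.00 / $252.00 = 6.35 → 7 months.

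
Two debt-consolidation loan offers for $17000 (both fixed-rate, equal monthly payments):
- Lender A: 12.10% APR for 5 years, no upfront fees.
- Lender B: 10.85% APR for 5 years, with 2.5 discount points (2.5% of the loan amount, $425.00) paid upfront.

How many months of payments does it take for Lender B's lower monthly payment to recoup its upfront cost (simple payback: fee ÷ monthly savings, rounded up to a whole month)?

Lender A: at 12.10% the monthly rate is 0.0100833, so the payment is 17,000 × 0.0100833 / (1 − 1.0100833^−60) = $379.02.
Lender B: monthly rate = 10.85%/12 = 0.0090417; payment = 17,000 × 0.0090417 / (1 − (1+0.0090417)^−60) = $368.35.
Monthly savings = $379.02 − $368.35 = $10.67.
Break-even = $425.00 / $10.67 = 39.83 → 40 months.

40 months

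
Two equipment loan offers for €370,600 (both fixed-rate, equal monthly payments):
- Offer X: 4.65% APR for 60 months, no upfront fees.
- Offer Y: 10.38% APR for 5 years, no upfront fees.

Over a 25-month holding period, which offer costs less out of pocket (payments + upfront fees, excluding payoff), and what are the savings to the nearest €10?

Offer X by €25,230

Offer X: monthly rate = 4.65%/12 = 0.0038750; payment = 370,600 × 0.0038750 / (1 − (1+0.0038750)^−60) = €6,934.41.
Offer Y: at 10.38% the monthly rate is 0.0086500, so the payment is 370,600 × 0.0086500 / (1 − 1.0086500^−60) = €7,943.63.
Over 25 months: Offer X costs 25 × €6,934.41 = €173,360.25; Offer Y costs 25 × €7,943.63 = €198,590.75.
Offer X is cheaper by €198,590.75 − €173,360.25 = €25,230.50.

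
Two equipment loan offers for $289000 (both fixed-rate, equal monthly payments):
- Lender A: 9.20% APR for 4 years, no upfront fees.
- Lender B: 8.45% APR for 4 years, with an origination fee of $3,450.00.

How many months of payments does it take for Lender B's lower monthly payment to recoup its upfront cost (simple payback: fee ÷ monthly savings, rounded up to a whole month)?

Lender A: monthly rate = 9.2%/12 = 0.0076667; payment = 289,000 × 0.0076667 / (1 − (1+0.0076667)^−48) = $7,219.25.
Lender B: at 8.45% the monthly rate is 0.0070417, so the payment is 289,000 × 0.0070417 / (1 − 1.0070417^−48) = $7,116.54.
Monthly savings = $7,219.25 − $7,116.54 = $102.71.
Break-even = $3,450.00 / $102.71 = 33.59 → 34 months.

34 months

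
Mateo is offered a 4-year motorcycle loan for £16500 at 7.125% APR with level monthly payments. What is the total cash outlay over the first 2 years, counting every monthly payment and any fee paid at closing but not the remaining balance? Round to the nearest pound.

Monthly rate = 7.125%/12 = 0.0059375; payment = 16,500 × 0.0059375 / (1 − (1+0.0059375)^−48) = £396.07.
Total outlay = 24 × £396.07 = £9,505.68.

£9,506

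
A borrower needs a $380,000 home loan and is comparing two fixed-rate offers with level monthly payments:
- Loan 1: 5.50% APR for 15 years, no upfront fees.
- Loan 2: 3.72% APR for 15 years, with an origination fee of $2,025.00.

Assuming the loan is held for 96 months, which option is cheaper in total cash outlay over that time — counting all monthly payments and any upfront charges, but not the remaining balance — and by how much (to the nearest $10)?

Loan 2 by $31,300

Loan 1: monthly rate = 5.5%/12 = 0.0045833; payment = 380,000 × 0.0045833 / (1 − (1+0.0045833)^−180) = $3,104.92.
Loan 2: at 3.72% the monthly rate is 0.0031000, so the payment is 380,000 × 0.0031000 / (1 − 1.0031000^−180) = $2,757.79.
Over 96 months: Loan 1 costs 96 × $3,104.92 = $298,072.32; Loan 2 costs 96 × $2,757.79 + $2,025.00 = $266,772.84.
Loan 2 is cheaper by $298,072.32 − $266,772.84 = $31,299.48.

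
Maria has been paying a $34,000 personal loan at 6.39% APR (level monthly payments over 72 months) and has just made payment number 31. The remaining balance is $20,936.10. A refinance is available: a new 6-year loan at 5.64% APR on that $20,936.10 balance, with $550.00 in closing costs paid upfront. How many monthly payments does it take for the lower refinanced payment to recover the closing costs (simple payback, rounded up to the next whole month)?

3 months

Current payment = 34,000 × 6.39%/12 / (1 − (1+0.0053250)^−72) = $569.76.
Refinanced payment = 20,936.10 × 0.0047000 / (1 − (1+0.0047000)^−72) = $343.42.
Monthly savings = $569.76 − $343.42 = $226.34.
Break-even = $550.00 / $226.34 = 2.43 → 3 months.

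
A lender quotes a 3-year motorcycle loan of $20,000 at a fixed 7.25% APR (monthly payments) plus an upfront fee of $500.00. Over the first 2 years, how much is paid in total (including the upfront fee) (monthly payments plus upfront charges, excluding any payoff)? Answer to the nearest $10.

Monthly rate = 7.25%/12 = 0.0060417; payment = 20,000 × 0.0060417 / (1 − (1+0.0060417)^−36) = $619.83.
Total outlay = 24 × $619.83 + $500.00 = $15,375.92.

$15,380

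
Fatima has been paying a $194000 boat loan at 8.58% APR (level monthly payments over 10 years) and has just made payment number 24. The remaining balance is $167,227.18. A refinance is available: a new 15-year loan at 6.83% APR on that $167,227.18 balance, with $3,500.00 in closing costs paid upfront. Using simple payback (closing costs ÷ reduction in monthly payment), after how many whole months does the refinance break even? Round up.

Current payment = 194,000 × 8.58%/12 / (1 − (1+0.0071500)^−120) = $2,413.63.
Refinanced payment = 167,227.18 × 0.0056917 / (1 − (1+0.0056917)^−180) = $1,487.24.
Monthly savings = $2,413.63 − $1,487.24 = $926.39.
Break-even = $3,500.00 / $926.39 = 3.78 → 4 months.

4 months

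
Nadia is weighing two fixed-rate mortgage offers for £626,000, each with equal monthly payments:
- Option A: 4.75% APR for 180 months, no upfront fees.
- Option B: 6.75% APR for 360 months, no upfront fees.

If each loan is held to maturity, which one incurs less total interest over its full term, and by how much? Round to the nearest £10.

Option A by £585,220

Option A: monthly rate = 4.75%/12 = 0.0039583; payment = 626,000 × 0.0039583 / (1 − (1+0.0039583)^−180) = £4,869.23.
Total interest on Option A = 180 × £4,869.23 − £626,000 = £250,461.40.
Option B: monthly rate = 6.75%/12 = 0.0056250; payment = 626,000 × 0.0056250 / (1 − (1+0.0056250)^−360) = £4,060.22.
Total interest on Option B = 360 × £4,060.22 − £626,000 = £835,679.20.
Option A is lower by £585,217.80.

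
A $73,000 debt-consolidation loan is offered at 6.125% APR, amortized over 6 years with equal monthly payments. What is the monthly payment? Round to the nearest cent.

$1,214.13

At 6.125% the monthly rate is 0.0051042, so the payment is 73,000 × 0.0051042 / (1 − 1.0051042^−72) = $1,214.13.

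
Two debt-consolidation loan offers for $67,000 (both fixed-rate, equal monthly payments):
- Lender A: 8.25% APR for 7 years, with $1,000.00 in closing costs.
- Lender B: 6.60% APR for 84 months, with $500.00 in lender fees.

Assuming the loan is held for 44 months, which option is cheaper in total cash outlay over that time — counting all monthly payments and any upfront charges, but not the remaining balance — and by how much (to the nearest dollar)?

Lender A: monthly rate = 8.25%/12 = 0.0068750; payment = 67,000 × 0.0068750 / (1 − (1+0.0068750)^−84) = $1,052.64.
Lender B: at 6.60% the monthly rate is 0.0055000, so the payment is 67,000 × 0.0055000 / (1 − 1.0055000^−84) = $998.16.
Over 44 months: Lender A costs 44 × $1,052.64 + $1,000.00 = $47,316.16; Lender B costs 44 × $998.16 + $500.00 = $44,419.04.
Lender B is cheaper by $47,316.16 − $44,419.04 = $2,897.12.

Lender B by $2,897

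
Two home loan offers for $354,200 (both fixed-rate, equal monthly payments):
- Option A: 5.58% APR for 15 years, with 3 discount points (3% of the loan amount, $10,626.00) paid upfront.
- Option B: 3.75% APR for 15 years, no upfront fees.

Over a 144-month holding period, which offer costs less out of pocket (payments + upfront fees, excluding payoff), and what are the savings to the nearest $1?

Option B by $58,628

Option A: at 5.58% the monthly rate is 0.0046500, so the payment is 354,200 × 0.0046500 / (1 − 1.0046500^−180) = $2,909.17.
Option B: at 3.75% the monthly rate is 0.0031250, so the payment is 354,200 × 0.0031250 / (1 − 1.0031250^−180) = $2,575.82.
Over 144 months: Option A costs 144 × $2,909.17 + $10,626.00 = $429,546.48; Option B costs 144 × $2,575.82 = $370,918.08.
Option B is cheaper by $429,546.48 − $370,918.08 = $58,628.40.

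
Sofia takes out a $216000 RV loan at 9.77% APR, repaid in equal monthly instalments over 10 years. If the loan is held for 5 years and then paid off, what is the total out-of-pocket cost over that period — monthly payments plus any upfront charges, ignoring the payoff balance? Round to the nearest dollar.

Monthly rate = 9.77%/12 = 0.0081417; payment = 216,000 × 0.0081417 / (1 − (1+0.0081417)^−120) = $2,827.02.
Total outlay = 60 × $2,827.02 = $169,621.20.

$169,621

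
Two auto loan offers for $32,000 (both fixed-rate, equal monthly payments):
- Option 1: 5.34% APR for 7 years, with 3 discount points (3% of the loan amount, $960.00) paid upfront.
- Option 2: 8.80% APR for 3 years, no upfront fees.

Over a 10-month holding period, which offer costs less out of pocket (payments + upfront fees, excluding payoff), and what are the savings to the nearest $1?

Option 1 by $4,612

Option 1: at 5.34% the monthly rate is 0.0044500, so the payment is 32,000 × 0.0044500 / (1 − 1.0044500^−84) = $457.42.
Option 2: at 8.80% the monthly rate is 0.0073333, so the payment is 32,000 × 0.0073333 / (1 − 1.0073333^−36) = $1,014.62.
Over 10 months: Option 1 costs 10 × $457.42 + $960.00 = $5,534.20; Option 2 costs 10 × $1,014.62 = $10,146.20.
Option 1 is cheaper by $10,146.20 − $5,534.20 = $4,612.00.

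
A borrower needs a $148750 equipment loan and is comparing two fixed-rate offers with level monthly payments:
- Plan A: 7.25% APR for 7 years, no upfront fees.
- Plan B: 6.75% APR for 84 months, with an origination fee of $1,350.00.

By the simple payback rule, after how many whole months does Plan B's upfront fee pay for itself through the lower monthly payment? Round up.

Plan A: monthly rate = 7.25%/12 = 0.0060417; payment = 148,750 × 0.0060417 / (1 − (1+0.0060417)^−84) = $2,263.26.
Plan B: monthly rate = 6.75%/12 = 0.0056250; payment = 148,750 × 0.0056250 / (1 − (1+0.0056250)^−84) = $2,226.90.
Monthly savings = $2,263.26 − $2,226.90 = $36.36.
Break-even = $1,350.00 / $36.36 = 37.13 → 38 months.

38 months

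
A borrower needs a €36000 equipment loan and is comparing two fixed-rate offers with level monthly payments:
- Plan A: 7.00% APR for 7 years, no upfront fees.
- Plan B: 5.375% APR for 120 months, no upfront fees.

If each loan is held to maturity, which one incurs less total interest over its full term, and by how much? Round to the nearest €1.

Plan A by €976

Plan A: at 7.00% the monthly rate is 0.0058333, so the payment is 36,000 × 0.0058333 / (1 − 1.0058333^−84) = €543.34.
Total interest on Plan A = 84 × €543.34 − €36,000 = €9,640.56.
Plan B: monthly rate = 5.375%/12 = 0.0044792; payment = 36,000 × 0.0044792 / (1 − (1+0.0044792)^−120) = €388.47.
Total interest on Plan B = 120 × €388.47 − €36,000 = €10,616.40.
Plan A is lower by €975.84.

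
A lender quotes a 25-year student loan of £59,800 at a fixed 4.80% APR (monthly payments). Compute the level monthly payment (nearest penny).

£342.65

Monthly rate = 4.8%/12 = 0.0040000; payment = 59,800 × 0.0040000 / (1 − (1+0.0040000)^−300) = £342.65.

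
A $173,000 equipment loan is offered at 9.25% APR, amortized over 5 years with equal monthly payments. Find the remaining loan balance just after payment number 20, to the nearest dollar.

$123,930

With monthly rate i = 9.25%/12 = 0.0077083, the balance after k of n payments is P · [(1+i)^n − (1+i)^k] / [(1+i)^n − 1].
(1+0.0077083)^60 = 1.58522532 and (1+0.0077083)^20 = 1.16599584, so the balance is 173,000 × (1.58522532 − 1.16599584) / (1.58522532 − 1) = $123,929.53.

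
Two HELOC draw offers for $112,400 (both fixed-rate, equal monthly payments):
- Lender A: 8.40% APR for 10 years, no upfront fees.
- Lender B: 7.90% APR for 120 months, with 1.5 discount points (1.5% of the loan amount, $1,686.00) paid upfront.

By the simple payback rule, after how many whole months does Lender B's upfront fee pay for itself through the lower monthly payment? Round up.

Lender A: monthly rate = 8.4%/12 = 0.0070000; payment = 112,400 × 0.0070000 / (1 − (1+0.0070000)^−120) = $1,387.59.
Lender B: at 7.90% the monthly rate is 0.0065833, so the payment is 112,400 × 0.0065833 / (1 − 1.0065833^−120) = $1,357.79.
Monthly savings = $1,387.59 − $1,357.79 = $29.80.
Break-even = $1,686.00 / $29.80 = 56.58 → 57 months.

57 months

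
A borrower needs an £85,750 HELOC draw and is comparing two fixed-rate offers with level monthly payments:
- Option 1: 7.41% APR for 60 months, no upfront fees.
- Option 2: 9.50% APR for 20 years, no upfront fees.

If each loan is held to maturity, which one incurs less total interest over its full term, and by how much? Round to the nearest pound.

Option 1: monthly rate = 7.41%/12 = 0.0061750; payment = 85,750 × 0.0061750 / (1 − (1+0.0061750)^−60) = £1,714.59.
Total interest on Option 1 = 60 × £1,714.59 − £85,750 = £17,125.40.
Option 2: monthly rate = 9.5%/12 = 0.0079167; payment = 85,750 × 0.0079167 / (1 − (1+0.0079167)^−240) = £799.30.
Total interest on Option 2 = 240 × £799.30 − £85,750 = £106,082.00.
Option 1 is lower by £88,956.60.

Option 1 by £88,957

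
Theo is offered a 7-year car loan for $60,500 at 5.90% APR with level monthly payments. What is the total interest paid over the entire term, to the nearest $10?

At 5.90% the monthly rate is 0.0049167, so the payment is 60,500 × 0.0049167 / (1 − 1.0049167^−84) = $880.92.
Total paid = 84 × $880.92 = $73,997.28; interest = $73,997.28 − $60,500 = $13,497.28.

$13,500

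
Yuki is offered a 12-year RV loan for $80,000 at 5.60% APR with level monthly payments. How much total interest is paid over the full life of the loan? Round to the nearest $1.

At 5.60% the monthly rate is 0.0046667, so the payment is 80,000 × 0.0046667 / (1 − 1.0046667^−144) = $764.22.
Total paid = 144 × $764.22 = $110,047.68; interest = $110,047.68 − $80,000 = $30,047.68.

$30,048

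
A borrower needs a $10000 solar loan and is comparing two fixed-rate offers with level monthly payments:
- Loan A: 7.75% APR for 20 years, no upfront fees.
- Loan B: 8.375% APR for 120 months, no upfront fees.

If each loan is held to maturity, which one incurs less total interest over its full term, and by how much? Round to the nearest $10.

Loan B by $4,900

Loan A: at 7.75% the monthly rate is 0.0064583, so the payment is 10,000 × 0.0064583 / (1 − 1.0064583^−240) = $82.09.
Total interest on Loan A = 240 × $82.09 − $10,000 = $9,701.60.
Loan B: monthly rate = 8.375%/12 = 0.0069792; payment = 10,000 × 0.0069792 / (1 − (1+0.0069792)^−120) = $123.32.
Total interest on Loan B = 120 × $123.32 − $10,000 = $4,798.40.
Loan B is lower by $4,903.20.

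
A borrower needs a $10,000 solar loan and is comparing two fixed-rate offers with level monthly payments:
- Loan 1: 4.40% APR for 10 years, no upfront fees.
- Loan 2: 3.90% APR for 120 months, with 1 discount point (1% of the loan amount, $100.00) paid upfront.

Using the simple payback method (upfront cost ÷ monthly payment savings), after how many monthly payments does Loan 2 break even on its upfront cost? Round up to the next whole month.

Loan 1: at 4.40% the monthly rate is 0.0036667, so the payment is 10,000 × 0.0036667 / (1 − 1.0036667^−120) = $103.16.
Loan 2: at 3.90% the monthly rate is 0.0032500, so the payment is 10,000 × 0.0032500 / (1 − 1.0032500^−120) = $100.77.
Monthly savings = $103.16 − $100.77 = $2.39.
Break-even = $100.00 / $2.39 = 41.84 → 42 months.

42 months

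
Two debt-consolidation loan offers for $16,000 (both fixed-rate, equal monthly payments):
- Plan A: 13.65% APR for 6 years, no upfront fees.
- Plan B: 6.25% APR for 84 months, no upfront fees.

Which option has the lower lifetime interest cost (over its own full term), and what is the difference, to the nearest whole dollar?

Plan A: at 13.65% the monthly rate is 0.0113750, so the payment is 16,000 × 0.0113750 / (1 − 1.0113750^−72) = $326.70.
Total interest on Plan A = 72 × $326.70 − $16,000 = $7,522.40.
Plan B: at 6.25% the monthly rate is 0.0052083, so the payment is 16,000 × 0.0052083 / (1 − 1.0052083^−84) = $235.66.
Total interest on Plan B = 84 × $235.66 − $16,000 = $3,795.44.
Plan B is lower by $3,726.96.

Plan B by $3,727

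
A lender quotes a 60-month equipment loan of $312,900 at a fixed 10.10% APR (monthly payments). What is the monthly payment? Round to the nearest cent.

$6,663.61

Monthly rate = 10.1%/12 = 0.0084167; payment = 312,900 × 0.0084167 / (1 − (1+0.0084167)^−60) = $6,663.61.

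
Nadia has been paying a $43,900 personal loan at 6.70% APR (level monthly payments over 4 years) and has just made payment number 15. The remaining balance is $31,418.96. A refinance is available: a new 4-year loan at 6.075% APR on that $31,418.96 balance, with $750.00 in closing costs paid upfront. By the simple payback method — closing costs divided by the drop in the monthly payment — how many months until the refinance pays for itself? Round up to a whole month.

3 months

Current payment = 43,900 × 6.7%/12 / (1 − (1+0.0055833)^−48) = $1,045.14.
Refinanced payment = 31,418.96 × 0.0050625 / (1 − (1+0.0050625)^−48) = $738.96.
Monthly savings = $1,045.14 − $738.96 = $306.18.
Break-even = $750.00 / $306.18 = 2.45 → 3 months.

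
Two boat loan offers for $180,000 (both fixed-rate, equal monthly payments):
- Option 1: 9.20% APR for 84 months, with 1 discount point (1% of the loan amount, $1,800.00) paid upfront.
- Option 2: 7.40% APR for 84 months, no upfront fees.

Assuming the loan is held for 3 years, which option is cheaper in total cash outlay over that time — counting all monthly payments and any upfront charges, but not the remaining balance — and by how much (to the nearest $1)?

Option 1: monthly rate = 9.2%/12 = 0.0076667; payment = 180,000 × 0.0076667 / (1 − (1+0.0076667)^−84) = $2,914.34.
Option 2: monthly rate = 7.4%/12 = 0.0061667; payment = 180,000 × 0.0061667 / (1 − (1+0.0061667)^−84) = $2,752.01.
Over 36 months: Option 1 costs 36 × $2,914.34 + $1,800.00 = $106,716.24; Option 2 costs 36 × $2,752.01 = $99,072.36.
Option 2 is cheaper by $106,716.24 − $99,072.36 = $7,643.88.

Option 2 by $7,644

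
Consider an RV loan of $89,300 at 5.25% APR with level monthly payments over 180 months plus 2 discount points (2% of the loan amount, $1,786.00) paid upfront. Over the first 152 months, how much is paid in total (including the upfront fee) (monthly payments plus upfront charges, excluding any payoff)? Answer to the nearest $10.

$110,900

At 5.25% the monthly rate is 0.0043750, so the payment is 89,300 × 0.0043750 / (1 − 1.0043750^−180) = $717.86.
Total outlay = 152 × $717.86 + $1,786.00 = $110,900.72.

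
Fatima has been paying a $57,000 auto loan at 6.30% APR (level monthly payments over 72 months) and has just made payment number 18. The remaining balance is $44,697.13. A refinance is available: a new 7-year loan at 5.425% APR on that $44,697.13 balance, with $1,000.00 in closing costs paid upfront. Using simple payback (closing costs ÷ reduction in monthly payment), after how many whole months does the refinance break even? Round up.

4 months

Current payment = 57,000 × 6.3%/12 / (1 − (1+0.0052500)^−72) = $952.75.
Refinanced payment = 44,697.13 × 0.0045208 / (1 − (1+0.0045208)^−84) = $640.71.
Monthly savings = $952.75 − $640.71 = $312.04.
Break-even = $1,000.00 / $312.04 = 3.20 → 4 months.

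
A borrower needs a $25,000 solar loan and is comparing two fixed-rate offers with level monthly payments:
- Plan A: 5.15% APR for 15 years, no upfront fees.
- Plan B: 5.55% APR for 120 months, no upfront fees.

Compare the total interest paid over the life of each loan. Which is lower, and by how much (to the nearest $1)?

Plan A: at 5.15% the monthly rate is 0.0042917, so the payment is 25,000 × 0.0042917 / (1 − 1.0042917^−180) = $199.66.
Total interest on Plan A = 180 × $199.66 − $25,000 = $10,938.80.
Plan B: monthly rate = 5.55%/12 = 0.0046250; payment = 25,000 × 0.0046250 / (1 − (1+0.0046250)^−120) = $271.94.
Total interest on Plan B = 120 × $271.94 − $25,000 = $7,632.80.
Plan B is lower by $3,306.00.

Plan B by $3,306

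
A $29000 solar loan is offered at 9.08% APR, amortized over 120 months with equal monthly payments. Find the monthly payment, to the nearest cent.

$368.62

Monthly rate = 9.08%/12 = 0.0075667; payment = 29,000 × 0.0075667 / (1 − (1+0.0075667)^−120) = $368.62.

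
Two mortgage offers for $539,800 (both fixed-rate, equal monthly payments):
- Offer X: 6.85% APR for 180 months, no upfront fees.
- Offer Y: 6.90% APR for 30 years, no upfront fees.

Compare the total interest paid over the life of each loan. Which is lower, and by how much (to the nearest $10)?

Offer X by $414,630

Offer X: at 6.85% the monthly rate is 0.0057083, so the payment is 539,800 × 0.0057083 / (1 − 1.0057083^−180) = $4,806.72.
Total interest on Offer X = 180 × $4,806.72 − $539,800 = $325,409.60.
Offer Y: at 6.90% the monthly rate is 0.0057500, so the payment is 539,800 × 0.0057500 / (1 − 1.0057500^−360) = $3,555.12.
Total interest on Offer Y = 360 × $3,555.12 − $539,800 = $740,043.20.
Offer X is lower by $414,633.60.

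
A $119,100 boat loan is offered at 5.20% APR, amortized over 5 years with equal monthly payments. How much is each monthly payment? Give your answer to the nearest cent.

$2,258.49

At 5.20% the monthly rate is 0.0043333, so the payment is 119,100 × 0.0043333 / (1 − 1.0043333^−60) = $2,258.49.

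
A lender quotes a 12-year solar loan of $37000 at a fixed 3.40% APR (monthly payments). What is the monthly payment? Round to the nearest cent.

$313.27

At 3.40% the monthly rate is 0.0028333, so the payment is 37,000 × 0.0028333 / (1 − 1.0028333^−144) = $313.27.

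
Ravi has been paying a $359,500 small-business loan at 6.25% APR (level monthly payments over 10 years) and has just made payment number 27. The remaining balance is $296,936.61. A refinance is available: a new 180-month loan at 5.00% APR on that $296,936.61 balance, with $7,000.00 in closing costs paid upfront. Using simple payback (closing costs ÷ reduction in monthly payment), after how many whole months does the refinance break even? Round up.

5 months

Current payment = 359,500 × 6.25%/12 / (1 − (1+0.0052083)^−120) = $4,036.47.
Refinanced payment = 296,936.61 × 0.0041667 / (1 − (1+0.0041667)^−180) = $2,348.16.
Monthly savings = $4,036.47 − $2,348.16 = $1,688.31.
Break-even = $7,000.00 / $1,688.31 = 4.15 → 5 months.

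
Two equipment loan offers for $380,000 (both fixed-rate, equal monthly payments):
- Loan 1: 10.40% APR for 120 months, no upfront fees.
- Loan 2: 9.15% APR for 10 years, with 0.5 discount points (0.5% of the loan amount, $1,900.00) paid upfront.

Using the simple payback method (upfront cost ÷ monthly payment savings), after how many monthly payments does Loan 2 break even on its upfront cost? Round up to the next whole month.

8 months

Loan 1: at 10.40% the monthly rate is 0.0086667, so the payment is 380,000 × 0.0086667 / (1 − 1.0086667^−120) = $5,106.28.
Loan 2: monthly rate = 9.15%/12 = 0.0076250; payment = 380,000 × 0.0076250 / (1 − (1+0.0076250)^−120) = $4,844.58.
Monthly savings = $5,106.28 − $4,844.58 = $261.70.
Break-even = $1,900.00 / $261.70 = 7.26 → 8 months.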